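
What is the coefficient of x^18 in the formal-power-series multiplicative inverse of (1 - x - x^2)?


Let the inverse be f(x) = sum_{k>=0} a_k x^k. From f(x) * (1 - x - x^2) = 1 and matching coefficients:
 x^0: a_0 = 1.
 x^1: a_1 - a_0 = 0, so a_1 = 1.
 x^k (k >= 2): a_k - a_{k-1} - a_{k-2} = 0, i.e. a_k = a_{k-1} + a_{k-2}.
This is the Fibonacci-type recurrence shifted so that a_0 = a_1 = 1.
Iterating: a_0=1, a_1=1, a_2=2, a_3=3, a_4=5, a_5=8, a_6=13, a_7=21, a_8=34, a_9=55, ...
a_18 = 4181.

4181


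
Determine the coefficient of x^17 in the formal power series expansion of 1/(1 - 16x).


The geometric series identity gives 1/(1 - c x) = sum_{k>=0} c^k x^k, so the coefficient of x^k is c^k.
Here c = 16 and k = 17.
Computing: 16^17 = 295147905179352825856

295147905179352825856


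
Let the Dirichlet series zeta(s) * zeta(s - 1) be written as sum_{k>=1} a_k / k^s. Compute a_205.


Convolution gives a_k = sum_{d | k} d * 1 = sum_{d | k} d = sigma(k), the sum of positive divisors of k.
For k = 205, the divisors are 1, 5, 41, 205, so
sigma(205) = 1 + 5 + 41 + 205 = 252.

252


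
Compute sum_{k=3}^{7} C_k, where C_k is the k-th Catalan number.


C_3 through C_7: 5, 14, 42, 132, 429
Sum = 5 + 14 + 42 + 132 + 429
= 622

622


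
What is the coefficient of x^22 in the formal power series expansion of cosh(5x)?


The Maclaurin series is cosh(t) = sum_{m>=0} t^(2m) / (2m)!, so substituting t = 5x, only even powers of x are nonzero, with coefficient of x^(2m) equal to 5^(2m) / (2m)!.
For x^22 the coefficient is 5^22/22! = 2384185791015625/1124000727777607680000 = 3814697265625/1798401164444172288.

3814697265625/1798401164444172288


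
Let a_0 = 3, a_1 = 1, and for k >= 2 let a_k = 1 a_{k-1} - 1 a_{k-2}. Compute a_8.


Iterating the recurrence forward:
a_0 = 3
a_1 = 1
a_2 = 1*1 - 1*3 = -2
a_3 = 1*-2 - 1*1 = -3
a_4 = 1*-3 - 1*-2 = -1
a_5 = 1*-1 - 1*-3 = 2
a_6 = 1*2 - 1*-1 = 3
a_7 = 1*3 - 1*2 = 1
a_8 = 1*1 - 1*3 = -2
So a_8 = -2.

-2


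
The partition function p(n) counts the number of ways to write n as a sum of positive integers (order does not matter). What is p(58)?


Using the generating function prod_{k>=1} 1/(1-x^k), we compute p(58).
By dynamic programming over parts 1 through 58:
p(58) = 715220

715220


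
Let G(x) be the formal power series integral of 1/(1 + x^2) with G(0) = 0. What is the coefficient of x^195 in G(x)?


1/(1 + x^2) = sum_{j>=0} (-1)^j x^(2j). Integrating termwise with G(0) = 0:
G(x) = sum_{j>=0} (-1)^j x^(2j+1) / (2j+1) = arctan(x).
Only odd powers are nonzero. For x^195 write 195 = 2*97 + 1, giving
(-1)^97 / 195 = -1/195 = -1/195.

-1/195


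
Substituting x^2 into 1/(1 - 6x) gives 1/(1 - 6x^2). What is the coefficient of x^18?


The coefficient of x^(2m) in 1/(1 - 6x^2) is 6^m.
With n = 18 = 2*9, the coefficient is 6^9 = 10077696.

10077696


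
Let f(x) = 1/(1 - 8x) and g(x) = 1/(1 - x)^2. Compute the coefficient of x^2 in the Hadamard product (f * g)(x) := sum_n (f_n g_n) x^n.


f has coefficients f_k = 8^k. For g = 1/(1 - x)^2 the coefficient is g_k = C(k + 1, 1) = k + 1. The Hadamard coefficient is (f * g)_k = 8^k * (k + 1).
For k = 2: 8^2 * 3 = 64 * 3 = 192.

192


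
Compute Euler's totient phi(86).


phi(n) counts integers in [1, n] coprime to n. Using the multiplicative formula phi(n) = n * prod_{p | n} (1 - 1/p):
86 = 2 * 43, so
phi(86) = 86 * (1 - 1/2) * (1 - 1/43) = 42.

42


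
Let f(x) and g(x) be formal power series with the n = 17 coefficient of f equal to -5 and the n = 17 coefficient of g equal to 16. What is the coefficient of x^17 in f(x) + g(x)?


Addition of formal power series is termwise.
The coefficient of x^17 in f + g = -5 + 16
= 11

11


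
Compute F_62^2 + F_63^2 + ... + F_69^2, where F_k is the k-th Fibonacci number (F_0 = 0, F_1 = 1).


There is a standard identity sum_{k=0}^{N} F_k^2 = F_N * F_{N+1} (proved inductively from the telescoping relation F_k^2 = F_k F_{k+1} - F_{k-1} F_k). Then
sum_{k=62}^{69} F_k^2 = F_69 F_70 - F_61 F_62.
Computing: F_69 = 117669030460994, F_70 = 190392490709135, F_61 = 2504730781961, F_62 = 4052739537881.
Sum = 117669030460994 * 190392490709135 - 2504730781961 * 4052739537881 = 22393148767325922512106015549.

22393148767325922512106015549


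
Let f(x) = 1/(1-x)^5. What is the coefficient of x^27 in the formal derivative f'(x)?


Differentiate: d/dx [ 1/(1-x)^r ] = r / (1-x)^(r+1).
Here r = 5, so f'(x) = 5 / (1-x)^6.
The expansion of 1/(1-x)^(r+1) has coefficient of x^n equal to C(n+r, r).
So the coefficient of x^27 in f'(x) is
5 * C(32, 5) = 5 * 201376 = 1006880

1006880


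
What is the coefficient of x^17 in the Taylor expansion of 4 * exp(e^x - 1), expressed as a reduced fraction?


exp(e^x - 1) = sum_{k>=0} Bell_k x^k / k!, where Bell_k is the k-th Bell number.
So the coefficient of x^17 is 4 * Bell_17 / 17!.
Computing: Bell_17 = 82864869804 and 17! = 355687428096000, giving
4 * 82864869804/355687428096000 = 255755771/274450176000.

255755771/274450176000


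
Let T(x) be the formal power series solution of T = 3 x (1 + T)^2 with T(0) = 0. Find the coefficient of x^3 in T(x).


Apply the Lagrange inversion formula: if T = 3 x * phi(T) with phi(t) = (1 + t)^2, then [x^n] T = 3^n * (1/n) [t^(n-1)] phi(t)^n = 3^n * (1/n) [t^(n-1)] (1 + t)^(2n) = 3^n * (1/n) C(2n, n-1).
Using the identity C(2n, n-1) = C(2n, n) * n / (n+1), the unscaled factor equals C(2n, n) / (n+1) = C_n, the n-th Catalan number.
For n = 3: C_3 = C(6, 3) / 4 = 20/4 = 5.
With the 3^3 = 27 factor, the coefficient is 27 * 5 = 135.

135


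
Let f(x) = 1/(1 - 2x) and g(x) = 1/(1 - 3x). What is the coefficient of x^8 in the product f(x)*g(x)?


The coefficient of x^n in f*g is the Cauchy product: sum_{k=0}^{n} a^k * b^(n-k).
With a=2, b=3, n=8:
sum_{k=0}^{8} 2^k * 3^(8-k)
= 19171

19171


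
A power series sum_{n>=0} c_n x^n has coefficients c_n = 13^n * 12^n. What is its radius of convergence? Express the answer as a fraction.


By the root test (Cauchy-Hadamard), the radius is R = 1 / limsup_n |c_n|^(1/n).
Here |c_n|^(1/n) = (13^n * 12^n)^(1/n) = 13 * 12 = 156 for all n.
So R = 1/156 = 1/156.

1/156


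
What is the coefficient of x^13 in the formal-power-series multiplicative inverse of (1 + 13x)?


The inverse is 1/(1 + 13x). Apply the geometric identity 1/(1 - y) = sum_{k>=0} y^k with y = -13x:
1/(1 + 13x) = sum_{k>=0} (-13)^k x^k.
So the coefficient of x^13 is (-13)^13 = -302875106592253.

-302875106592253


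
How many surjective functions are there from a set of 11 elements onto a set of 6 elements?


By inclusion-exclusion on which target elements are missed, the number of surjections from an n-set onto a k-set is
surj(n, k) = sum_{j=0}^{k} (-1)^j C(k, j) (k - j)^n.
Equivalently surj(n, k) = k! * S(n, k), where S(n, k) is the Stirling number of the second kind.
For n = 11, k = 6:
S(11, 6) = 179487, so
surj = 6! * 179487 = 720 * 179487 = 129230640.

129230640


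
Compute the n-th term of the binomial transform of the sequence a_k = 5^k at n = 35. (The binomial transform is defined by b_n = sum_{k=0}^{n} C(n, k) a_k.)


With a_k = 5^k, b_n = sum_{k=0}^{n} C(n, k) 5^k = (1 + 5)^n by the binomial theorem.
For n = 35: (1 + 5)^35 = 6^35 = 1719070799748422591028658176.

1719070799748422591028658176


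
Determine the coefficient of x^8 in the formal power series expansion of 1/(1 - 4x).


The geometric series identity gives 1/(1 - c x) = sum_{k>=0} c^k x^k, so the coefficient of x^k is c^k.
Here c = 4 and k = 8.
Computing: 4^8 = 65536

65536


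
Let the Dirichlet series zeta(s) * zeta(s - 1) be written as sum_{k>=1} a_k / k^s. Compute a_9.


Convolution gives a_k = sum_{d | k} d * 1 = sum_{d | k} d = sigma(k), the sum of positive divisors of k.
For k = 9, the divisors are 1, 3, 9, so
sigma(9) = 1 + 3 + 9 = 13.

13


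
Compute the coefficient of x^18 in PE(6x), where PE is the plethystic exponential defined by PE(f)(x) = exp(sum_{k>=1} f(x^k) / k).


With f(x) = 6x, the exponent is sum_{k>=1} 6 x^k / k = 6 * (-ln(1 - x)). Exponentiating:
PE(6x) = exp(-6 ln(1 - x)) = 1/(1 - x)^6.
By the negative binomial expansion, [x^n] 1/(1 - x)^6 = C(n + 5, 5).
For n = 18: C(23, 5) = 33649.

33649


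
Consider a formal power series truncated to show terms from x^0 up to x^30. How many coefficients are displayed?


From x^0 to x^30 inclusive, the count is 30 - 0 + 1 = 31.

31


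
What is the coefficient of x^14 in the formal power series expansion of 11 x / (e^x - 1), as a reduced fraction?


The exponential generating function for Bernoulli numbers is
x / (e^x - 1) = sum_{k>=0} B_k x^k / k!.
So the coefficient of x^14 in 11 x / (e^x - 1) is 11 B_14 / 14!.
Computing: B_14 = 7/6, 14! = 87178291200, giving
11 * 7/6 / 87178291200 = 1/6793113600.

1/6793113600


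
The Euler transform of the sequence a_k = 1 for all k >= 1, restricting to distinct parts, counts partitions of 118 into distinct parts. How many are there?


Partitions of 118 into distinct parts can be computed via generating function.
Product (1+x)(1+x^2)(1+x^3)...
The coefficient of x^118 = 1881578

1881578


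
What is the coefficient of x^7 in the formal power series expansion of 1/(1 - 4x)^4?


The general identity 1/(1 - c x)^r = sum_{k>=0} c^k C(k + r - 1, r - 1) x^k follows by substituting y = c x into 1/(1 - y)^r = sum_{k>=0} C(k + r - 1, r - 1) y^k.
For c = 4, r = 4, k = 7:
4^7 * C(10, 3) = 16384 * 120 = 1966080.

1966080


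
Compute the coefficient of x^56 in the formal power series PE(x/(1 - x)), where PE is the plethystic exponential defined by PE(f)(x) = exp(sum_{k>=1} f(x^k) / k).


For f(x) = x/(1 - x) we have
sum_{k>=1} f(x^k) / k = sum_{k>=1} (1/k) * x^k / (1 - x^k) = sum_{k, m >= 1} x^(k m) / k,
which after exponentiating simplifies to
PE(x/(1 - x)) = prod_{k>=1} 1 / (1 - x^k).
This is the generating function for the partition function p(n), so the coefficient of x^56 is p(56).
Computing p(56) by dynamic programming over parts 1, 2, ..., 56: p(56) = 526823.

526823


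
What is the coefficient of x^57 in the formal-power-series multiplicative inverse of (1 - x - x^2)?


Let the inverse be f(x) = sum_{k>=0} a_k x^k. From f(x) * (1 - x - x^2) = 1 and matching coefficients:
 x^0: a_0 = 1.
 x^1: a_1 - a_0 = 0, so a_1 = 1.
 x^k (k >= 2): a_k - a_{k-1} - a_{k-2} = 0, i.e. a_k = a_{k-1} + a_{k-2}.
This is the Fibonacci-type recurrence shifted so that a_0 = a_1 = 1.
Iterating: a_0=1, a_1=1, a_2=2, a_3=3, a_4=5, a_5=8, a_6=13, a_7=21, a_8=34, a_9=55, ...
a_57 = 591286729879.

591286729879


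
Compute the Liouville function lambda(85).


The Liouville function is lambda(k) = (-1)^Omega(k), where Omega(k) counts the prime factors of k with multiplicity.
Factoring: 85 = 5 * 17, so Omega(85) = 2.
lambda(85) = (-1)^2 = 1.

1


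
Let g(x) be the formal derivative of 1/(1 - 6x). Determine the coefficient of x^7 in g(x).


Differentiate termwise: d/dx sum_{k>=0} 6^k x^k = sum_{k>=1} k 6^k x^(k-1) = sum_{j>=0} (j+1) 6^(j+1) x^j.
Equivalently, d/dx [1/(1 - 6x)] = 6/(1 - 6x)^2.
For j = 7: 8 * 6^8 = 8 * 1679616 = 13436928.

13436928


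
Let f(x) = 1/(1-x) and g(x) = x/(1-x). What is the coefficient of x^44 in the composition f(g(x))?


First simplify the composition: f(g(x)) = 1/(1 - x/(1-x)) = (1-x)/((1-x) - x) = (1-x)/(1-2x).
Now extract the coefficient. Write (1-x)/(1-2x) = 1/(1-2x) - x/(1-2x).
The coefficient of x^n in 1/(1-2x) is 2^n, and in x/(1-2x) is 2^(n-1) (for n >= 1).
So the coefficient of x^44 is 2^44 - 2^43 = 17592186044416 - 8796093022208 = 8796093022208.

8796093022208


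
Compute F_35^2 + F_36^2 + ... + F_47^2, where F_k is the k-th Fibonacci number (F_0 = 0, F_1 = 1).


There is a standard identity sum_{k=0}^{N} F_k^2 = F_N * F_{N+1} (proved inductively from the telescoping relation F_k^2 = F_k F_{k+1} - F_{k-1} F_k). Then
sum_{k=35}^{47} F_k^2 = F_47 F_48 - F_34 F_35.
Computing: F_47 = 2971215073, F_48 = 4807526976, F_34 = 5702887, F_35 = 9227465.
Sum = 2971215073 * 4807526976 - 5702887 * 9227465 = 14284143991755117793.

14284143991755117793


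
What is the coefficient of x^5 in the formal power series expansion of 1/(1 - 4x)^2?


The general identity 1/(1 - c x)^r = sum_{k>=0} c^k C(k + r - 1, r - 1) x^k follows by substituting y = c x into 1/(1 - y)^r = sum_{k>=0} C(k + r - 1, r - 1) y^k.
For c = 4, r = 2, k = 5:
4^5 * C(6, 1) = 1024 * 6 = 6144.

6144


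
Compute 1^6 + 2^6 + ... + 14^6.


This power sum has a closed form given by Faulhaber's formula
sum_{k=1}^{m} k^p = (1 / (p + 1)) * sum_{j=0}^{p} C(p + 1, j) B_j m^(p + 1 - j),
but for small m direct computation is fastest:
1 + 64 + 729 + 4096 + 15625 + 46656 + 117649 + 262144 + 531441 + 1000000 + 1771561 + 2985984 + 4826809 + 7529536 = 19092295.

19092295


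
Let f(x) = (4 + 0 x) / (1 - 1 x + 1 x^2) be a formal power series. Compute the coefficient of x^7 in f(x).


Write f(x) = sum_{k>=0} a_k x^k. Multiplying both sides by 1 - 1 x + 1 x^2 gives
(1 - 1 x + 1 x^2) sum_{k>=0} a_k x^k = 4 + 0 x.
Matching coefficients:
 x^0: a_0 = 4
 x^1: a_1 - 1 a_0 = 0  =>  a_1 = 1*4 + 0 = 4
 x^k (k >= 2): a_k = 1 a_{k-1} - 1 a_{k-2}.
Iterating: a_2 = 0, a_3 = -4, a_4 = -4, a_5 = 0, a_6 = 4, a_7 = 4.
So the coefficient of x^7 is 4.

4


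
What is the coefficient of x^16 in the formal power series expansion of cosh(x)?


The Maclaurin series is cosh(t) = sum_{m>=0} t^(2m) / (2m)!, so substituting t = x, only even powers of x are nonzero, with coefficient of x^(2m) equal to 1 / (2m)!.
For x^16 the coefficient is 1/16! = 1/20922789888000 = 1/20922789888000.

1/20922789888000


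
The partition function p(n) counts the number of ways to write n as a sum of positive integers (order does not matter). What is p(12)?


Using the generating function prod_{k>=1} 1/(1-x^k), we compute p(12).
By dynamic programming over parts 1 through 12:
p(12) = 77

77


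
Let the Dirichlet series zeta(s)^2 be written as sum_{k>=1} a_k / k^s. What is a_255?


The Dirichlet convolution of the constant function 1 with itself gives (1 * 1)(k) = sum_{d | k} 1 = d(k), the number of positive divisors of k.
Since zeta(s) = sum_{k>=1} 1/k^s, we have zeta(s)^2 = sum_{k>=1} d(k)/k^s, so a_k = d(k).
For k = 255: the divisors are 1, 3, 5, 15, 17, 51, 85, 255.
Count = 8.

8


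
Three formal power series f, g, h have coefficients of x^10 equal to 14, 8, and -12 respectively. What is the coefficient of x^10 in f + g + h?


Series addition is componentwise:
14 + 8 + -12
= 10

10


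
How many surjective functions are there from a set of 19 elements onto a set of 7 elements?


By inclusion-exclusion on which target elements are missed, the number of surjections from an n-set onto a k-set is
surj(n, k) = sum_{j=0}^{k} (-1)^j C(k, j) (k - j)^n.
Equivalently surj(n, k) = k! * S(n, k), where S(n, k) is the Stirling number of the second kind.
For n = 19, k = 7:
S(19, 7) = 1492924634839, so
surj = 7! * 1492924634839 = 5040 * 1492924634839 = 7524340159588560.

7524340159588560


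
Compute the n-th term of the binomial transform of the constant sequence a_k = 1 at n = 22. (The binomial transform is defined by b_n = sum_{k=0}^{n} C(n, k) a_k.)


With a_k = 1 for all k, b_n = sum_{k=0}^{n} C(n, k) = 2^n by the binomial theorem.
For n = 22: 2^22 = 4194304.

4194304


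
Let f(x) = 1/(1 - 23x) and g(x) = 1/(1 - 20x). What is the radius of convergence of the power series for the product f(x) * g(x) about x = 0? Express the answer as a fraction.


The radius of 1/(1 - 23x) is 1/23 (nearest singularity at x = 1/23), and the radius of 1/(1 - 20x) is 1/20.
The product f(x)*g(x) = 1/((1 - 23x)(1 - 20x)) has singularities at both 1/23 and 1/20, so its radius of convergence is the distance to the nearest one:
min(1/23, 1/20) = 1/23.

1/23


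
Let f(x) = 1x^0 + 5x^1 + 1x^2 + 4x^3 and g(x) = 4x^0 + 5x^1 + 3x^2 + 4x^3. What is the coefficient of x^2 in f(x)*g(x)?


Cauchy product at x^2:
1*3 + 5*5 + 1*4
= 32

32


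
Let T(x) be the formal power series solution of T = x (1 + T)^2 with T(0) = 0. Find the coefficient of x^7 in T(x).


Apply the Lagrange inversion formula: if T = x * phi(T) with phi(t) = (1 + t)^2, then [x^n] T = (1/n) [t^(n-1)] phi(t)^n = (1/n) [t^(n-1)] (1 + t)^(2n) = (1/n) C(2n, n-1).
Using the identity C(2n, n-1) = C(2n, n) * n / (n+1), the unscaled factor equals C(2n, n) / (n+1) = C_n, the n-th Catalan number.
For n = 7: C_7 = C(14, 7) / 8 = 3432/8 = 429 = 429.

429


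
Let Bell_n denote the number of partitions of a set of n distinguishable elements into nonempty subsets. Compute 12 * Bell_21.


Bell_21 can be computed from the Bell triangle or from Dobinski's identity Bell_n = (1/e) * sum_{k>=0} k^n / k!.
Computing Bell_21 = 474869816156751.
Then 12 * 474869816156751 = 5698437793881012.

5698437793881012


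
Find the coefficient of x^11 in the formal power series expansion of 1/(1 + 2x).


Write 1/(1 + c x) = 1/(1 - (-c) x) and apply the geometric-series identity
1/(1 - y) = sum_{k>=0} y^k to get 1/(1 + c x) = sum_{k>=0} (-c)^k x^k.
So the coefficient of x^k is (-c)^k = (-1)^k * c^k.
Here c = 2 and k = 11:
(-2)^11 = -1 * 2048 = -2048

-2048


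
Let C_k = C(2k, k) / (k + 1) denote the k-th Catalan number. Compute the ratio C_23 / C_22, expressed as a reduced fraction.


Using C_k = (2k)! / (k! (k+1)!), the ratio C_{k+1}/C_k simplifies to
C_{k+1}/C_k = [(2k+2)! / ((k+1)! (k+2)!)] * [k! (k+1)! / (2k)!]
 = (2k+2)(2k+1) / ((k+1)(k+2)) = 2(2k+1) / (k+2).
For k = 22: 2(2*22 + 1) / (22 + 2) = 90/24 = 15/4.

15/4


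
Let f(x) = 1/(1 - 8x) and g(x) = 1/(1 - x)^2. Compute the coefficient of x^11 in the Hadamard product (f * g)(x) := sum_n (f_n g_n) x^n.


f has coefficients f_k = 8^k. For g = 1/(1 - x)^2 the coefficient is g_k = C(k + 1, 1) = k + 1. The Hadamard coefficient is (f * g)_k = 8^k * (k + 1).
For k = 11: 8^11 * 12 = 8589934592 * 12 = 103079215104.

103079215104


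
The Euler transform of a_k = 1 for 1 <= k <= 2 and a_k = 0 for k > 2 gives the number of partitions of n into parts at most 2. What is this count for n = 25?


Partitions of 25 into parts at most 2:
Using generating function (1-x)^(-1)(1-x^2)^(-1),
the coefficient of x^25 = 13

13


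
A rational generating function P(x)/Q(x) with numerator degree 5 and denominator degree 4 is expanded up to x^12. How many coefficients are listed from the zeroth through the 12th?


Expanding up to x^12 gives the coefficients for x^0, x^1, ..., x^12.
That is 12 + 1 = 13 coefficients in total.

13


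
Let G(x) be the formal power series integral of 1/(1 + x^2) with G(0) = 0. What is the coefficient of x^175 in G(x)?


1/(1 + x^2) = sum_{j>=0} (-1)^j x^(2j). Integrating termwise with G(0) = 0:
G(x) = sum_{j>=0} (-1)^j x^(2j+1) / (2j+1) = arctan(x).
Only odd powers are nonzero. For x^175 write 175 = 2*87 + 1, giving
(-1)^87 / 175 = -1/175 = -1/175.

-1/175


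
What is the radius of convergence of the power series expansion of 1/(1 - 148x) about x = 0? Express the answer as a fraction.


Expanding 1/(1 - 148x) = sum_{k>=0} 148^k x^k, the series converges when |148x| < 1, i.e., |x| < 1/148.
So the radius of convergence is 1/148 = 1/148.

1/148


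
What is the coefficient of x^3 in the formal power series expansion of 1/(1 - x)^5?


The expansion 1/(1 - x)^r = sum_{k>=0} C(k + r - 1, r - 1) x^k follows from the multiset / negative-binomial theorem (or from repeated differentiation of the geometric series).
For r = 5 and k = 3:
C(7, 4) = 5040 / (24 * 6) = 35.

35


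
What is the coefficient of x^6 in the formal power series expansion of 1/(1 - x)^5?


The negative binomial / multiset identity is
1/(1 - x)^r = sum_{k>=0} C(k + r - 1, r - 1) x^k.
Here r = 5 and k = 6, so the coefficient is
C(6 + 4, 4) = C(10, 4)
= 210

210


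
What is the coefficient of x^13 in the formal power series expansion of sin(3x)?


The Maclaurin series is sin(t) = sum_{k>=0} (-1)^k t^(2k+1) / (2k+1)!, so substituting t = 3x, only odd powers of x are nonzero, with coefficient of x^(2k+1) equal to (-1)^k 3^(2k+1) / (2k+1)!.
Write 13 = 2*6 + 1, giving the coefficient (-1)^6 * 3^13 / 13! = 1594323/6227020800 = 6561/25625600.

6561/25625600


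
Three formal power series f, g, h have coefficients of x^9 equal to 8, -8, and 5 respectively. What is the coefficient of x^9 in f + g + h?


Series addition is componentwise:
8 + -8 + 5
= 5

5


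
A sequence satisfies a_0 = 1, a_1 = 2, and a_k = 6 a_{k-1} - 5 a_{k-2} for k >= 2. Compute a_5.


The characteristic equation is t^2 - 6 t + 5 = 0, with roots r_1 = 5 and r_2 = 1 (so c_1 = r_1 + r_2, c_2 = -r_1 r_2 as required).
One can use the closed form a_n = A r_1^n + B r_2^n, but direct iteration is more reliable:
a_0 = 1, a_1 = 2, a_2 = 7, a_3 = 32, a_4 = 157, a_5 = 782.
So a_5 = 782.

782


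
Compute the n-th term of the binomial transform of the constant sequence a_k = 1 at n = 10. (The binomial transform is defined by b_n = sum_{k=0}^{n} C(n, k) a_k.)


With a_k = 1 for all k, b_n = sum_{k=0}^{n} C(n, k) = 2^n by the binomial theorem.
For n = 10: 2^10 = 1024.

1024


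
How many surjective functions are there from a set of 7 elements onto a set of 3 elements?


By inclusion-exclusion on which target elements are missed, the number of surjections from an n-set onto a k-set is
surj(n, k) = sum_{j=0}^{k} (-1)^j C(k, j) (k - j)^n.
Equivalently surj(n, k) = k! * S(n, k), where S(n, k) is the Stirling number of the second kind.
For n = 7, k = 3:
S(7, 3) = 301, so
surj = 3! * 301 = 6 * 301 = 1806.

1806


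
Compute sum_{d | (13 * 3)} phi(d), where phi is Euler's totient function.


First, 13 * 3 = 39. One classical identity is sum_{d | n} phi(d) = n (each k in [1, n] has a unique gcd with n, and among the k's with gcd(k, n) = n/d there are phi(d) of them). So the sum equals 39. We also verify directly:
Divisors of 39: 1, 3, 13, 39.
phi values: 1, 2, 12, 24.
Sum = 39.

39


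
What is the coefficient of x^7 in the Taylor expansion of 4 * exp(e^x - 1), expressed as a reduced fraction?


exp(e^x - 1) = sum_{k>=0} Bell_k x^k / k!, where Bell_k is the k-th Bell number.
So the coefficient of x^7 is 4 * Bell_7 / 7!.
Computing: Bell_7 = 877 and 7! = 5040, giving
4 * 877/5040 = 877/1260.

877/1260


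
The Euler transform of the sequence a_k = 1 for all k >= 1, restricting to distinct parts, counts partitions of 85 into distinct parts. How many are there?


Partitions of 85 into distinct parts can be computed via generating function.
Product (1+x)(1+x^2)(1+x^3)...
The coefficient of x^85 = 121792

121792


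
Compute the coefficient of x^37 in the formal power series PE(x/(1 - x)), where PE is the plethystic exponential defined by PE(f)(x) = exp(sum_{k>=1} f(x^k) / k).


For f(x) = x/(1 - x) we have
sum_{k>=1} f(x^k) / k = sum_{k>=1} (1/k) * x^k / (1 - x^k) = sum_{k, m >= 1} x^(k m) / k,
which after exponentiating simplifies to
PE(x/(1 - x)) = prod_{k>=1} 1 / (1 - x^k).
This is the generating function for the partition function p(n), so the coefficient of x^37 is p(37).
Computing p(37) by dynamic programming over parts 1, 2, ..., 37: p(37) = 21637.

21637


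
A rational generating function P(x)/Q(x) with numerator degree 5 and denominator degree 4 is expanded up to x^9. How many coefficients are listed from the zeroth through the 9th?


Expanding up to x^9 gives the coefficients for x^0, x^1, ..., x^9.
That is 9 + 1 = 10 coefficients in total.

10


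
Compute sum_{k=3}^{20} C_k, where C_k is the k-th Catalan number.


C_3 through C_20: 5, 14, 42, 132, 429, 1430, 4862, 16796, 58786, 208012, 742900, 2674440, 9694845, 35357670, 129644790, 477638700, 1767263190, 6564120420
Sum = 5 + 14 + 42 + 132 + 429 + 1430 + 4862 + 16796 + 58786 + 208012 + 742900 + 2674440 + 9694845 + 35357670 + 129644790 + 477638700 + 1767263190 + 6564120420
= 8987427463

8987427463


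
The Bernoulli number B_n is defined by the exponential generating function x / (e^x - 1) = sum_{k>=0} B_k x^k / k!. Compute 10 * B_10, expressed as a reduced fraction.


Bernoulli numbers can also be computed recursively via B_0 = 1 and sum_{j=0}^{m} C(m+1, j) B_j = 0 for m >= 1. Odd-index Bernoulli numbers vanish for k >= 3.
Computing B_10 = 5/66, so 10 * B_10 = 10 * 5/66 = 25/33.

25/33


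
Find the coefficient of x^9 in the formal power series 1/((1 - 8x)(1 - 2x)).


By partial fractions or Cauchy convolution:
The coefficient equals sum_{k=0}^{9} 8^k * 2^(9-k).
= 178956800

178956800


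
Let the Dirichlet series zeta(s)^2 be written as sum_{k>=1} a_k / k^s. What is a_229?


The Dirichlet convolution of the constant function 1 with itself gives (1 * 1)(k) = sum_{d | k} 1 = d(k), the number of positive divisors of k.
Since zeta(s) = sum_{k>=1} 1/k^s, we have zeta(s)^2 = sum_{k>=1} d(k)/k^s, so a_k = d(k).
For k = 229: the divisors are 1, 229.
Count = 2.

2


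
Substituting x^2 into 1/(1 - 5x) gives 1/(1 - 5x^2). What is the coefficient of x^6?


The coefficient of x^(2m) in 1/(1 - 5x^2) is 5^m.
With n = 6 = 2*3, the coefficient is 5^3 = 125.

125


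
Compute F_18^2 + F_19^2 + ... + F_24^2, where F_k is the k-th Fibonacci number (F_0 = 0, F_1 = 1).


There is a standard identity sum_{k=0}^{N} F_k^2 = F_N * F_{N+1} (proved inductively from the telescoping relation F_k^2 = F_k F_{k+1} - F_{k-1} F_k). Then
sum_{k=18}^{24} F_k^2 = F_24 F_25 - F_17 F_18.
Computing: F_24 = 46368, F_25 = 75025, F_17 = 1597, F_18 = 2584.
Sum = 46368 * 75025 - 1597 * 2584 = 3474632552.

3474632552


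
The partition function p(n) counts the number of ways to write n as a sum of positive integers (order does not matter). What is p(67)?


Using the generating function prod_{k>=1} 1/(1-x^k), we compute p(67).
By dynamic programming over parts 1 through 67:
p(67) = 2679689

2679689


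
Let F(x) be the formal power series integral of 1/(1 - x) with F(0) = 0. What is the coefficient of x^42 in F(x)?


1/(1 - x) = sum_{k>=0} x^k. Integrating termwise and using F(0) = 0 gives
F(x) = sum_{k>=0} x^(k+1) / (k+1) = sum_{m>=1} x^m / m = -ln(1 - x).
So the coefficient of x^42 is 1/42 = 1/42.

1/42


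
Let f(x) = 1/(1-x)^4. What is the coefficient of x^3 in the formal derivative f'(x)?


Differentiate: d/dx [ 1/(1-x)^r ] = r / (1-x)^(r+1).
Here r = 4, so f'(x) = 4 / (1-x)^5.
The expansion of 1/(1-x)^(r+1) has coefficient of x^n equal to C(n+r, r).
So the coefficient of x^3 in f'(x) is
4 * C(7, 4) = 4 * 35 = 140

140


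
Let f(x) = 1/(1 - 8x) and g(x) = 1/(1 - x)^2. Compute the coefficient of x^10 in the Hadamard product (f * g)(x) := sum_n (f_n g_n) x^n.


f has coefficients f_k = 8^k. For g = 1/(1 - x)^2 the coefficient is g_k = C(k + 1, 1) = k + 1. The Hadamard coefficient is (f * g)_k = 8^k * (k + 1).
For k = 10: 8^10 * 11 = 1073741824 * 11 = 11811160064.

11811160064


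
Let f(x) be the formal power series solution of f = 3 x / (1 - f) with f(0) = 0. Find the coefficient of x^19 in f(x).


Apply Lagrange inversion: f = 3 x * phi(f) with phi(t) = 1/(1 - t), so
[x^n] f = 3^n * (1/n) [t^(n-1)] phi(t)^n = 3^n * (1/n) [t^(n-1)] (1 - t)^(-n) = 3^n * (1/n) C(2n - 2, n - 1) = 3^n * C_{n-1}.
For n = 19: C_18 = C(36, 18) / 19 = 9075135300/19 = 477638700.
With the 3^19 = 1162261467 factor, the coefficient is 1162261467 * 477638700 = 555141056157972900.

555141056157972900


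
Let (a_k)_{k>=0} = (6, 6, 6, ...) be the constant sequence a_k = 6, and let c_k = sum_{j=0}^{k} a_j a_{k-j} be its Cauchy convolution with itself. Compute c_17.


Since a_j = 6 for all j >= 0, the convolution sum becomes
c_k = sum_{j=0}^{k} 6 * 6 = 36 * (k + 1).
Equivalently, the generating function of (a_k) is 6/(1 - x) and its square is 36/(1 - x)^2 = sum_{k>=0} 36(k + 1) x^k.
For k = 17: 36 * 18 = 648.

648


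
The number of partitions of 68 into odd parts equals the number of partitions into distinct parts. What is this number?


Computing partitions of 68 into odd parts (1, 3, 5, ...):
Using the generating function prod_{k>=0} 1/(1-x^(2k+1)),
the count is 24576

24576


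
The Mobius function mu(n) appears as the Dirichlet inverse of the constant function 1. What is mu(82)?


82 = 2 * 41 (all distinct primes).
mu(82) = (-1)^2 = 1

1


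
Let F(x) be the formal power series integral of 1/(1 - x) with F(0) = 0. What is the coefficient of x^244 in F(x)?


1/(1 - x) = sum_{k>=0} x^k. Integrating termwise and using F(0) = 0 gives
F(x) = sum_{k>=0} x^(k+1) / (k+1) = sum_{m>=1} x^m / m = -ln(1 - x).
So the coefficient of x^244 is 1/244 = 1/244.

1/244


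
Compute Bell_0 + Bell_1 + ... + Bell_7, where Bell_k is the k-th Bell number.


Recall Bell_k counts set partitions of a k-set (with Bell_0 = 1 by convention).
Bell_0 through Bell_7: 1, 1, 2, 5, 15, 52, 203, 877
Sum = 1 + 1 + 2 + 5 + 15 + 52 + 203 + 877 = 1156.

1156


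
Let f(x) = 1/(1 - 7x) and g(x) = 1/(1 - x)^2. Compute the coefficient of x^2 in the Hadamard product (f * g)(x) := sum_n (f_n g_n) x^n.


f has coefficients f_k = 7^k. For g = 1/(1 - x)^2 the coefficient is g_k = C(k + 1, 1) = k + 1. The Hadamard coefficient is (f * g)_k = 7^k * (k + 1).
For k = 2: 7^2 * 3 = 49 * 3 = 147.

147


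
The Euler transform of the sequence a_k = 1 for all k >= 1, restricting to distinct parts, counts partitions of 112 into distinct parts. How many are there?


Partitions of 112 into distinct parts can be computed via generating function.
Product (1+x)(1+x^2)(1+x^3)...
The coefficient of x^112 = 1177438

1177438


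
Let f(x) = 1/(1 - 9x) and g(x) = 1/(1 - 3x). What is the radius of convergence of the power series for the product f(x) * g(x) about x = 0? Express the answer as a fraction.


The radius of 1/(1 - 9x) is 1/9 (nearest singularity at x = 1/9), and the radius of 1/(1 - 3x) is 1/3.
The product f(x)*g(x) = 1/((1 - 9x)(1 - 3x)) has singularities at both 1/9 and 1/3, so its radius of convergence is the distance to the nearest one:
min(1/9, 1/3) = 1/9.

1/9


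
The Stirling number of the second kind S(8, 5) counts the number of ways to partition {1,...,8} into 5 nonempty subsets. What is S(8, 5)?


Using the explicit formula S(n,k) = (1/k!) sum_{j=0}^{k} (-1)^(k-j) C(k,j) j^n:
S(8, 5) = 1050
Equivalently, S(n,k) is n! times the coefficient of x^n in the EGF (e^x - 1)^k / k!.

1050


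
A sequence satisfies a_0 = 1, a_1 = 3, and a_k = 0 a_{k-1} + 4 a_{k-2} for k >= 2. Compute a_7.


The characteristic equation is t^2 - 0 t - 4 = 0, with roots r_1 = 2 and r_2 = -2 (so c_1 = r_1 + r_2, c_2 = -r_1 r_2 as required).
One can use the closed form a_n = A r_1^n + B r_2^n, but direct iteration is more reliable:
a_0 = 1, a_1 = 3, a_2 = 4, a_3 = 12, a_4 = 16, a_5 = 48, a_6 = 64, a_7 = 192.
So a_7 = 192.

192


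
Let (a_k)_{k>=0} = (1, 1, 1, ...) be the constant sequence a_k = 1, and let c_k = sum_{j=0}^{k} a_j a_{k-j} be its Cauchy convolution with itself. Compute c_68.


Since a_j = 1 for all j >= 0, the convolution sum becomes
c_k = sum_{j=0}^{k} 1 * 1 = 1 * (k + 1).
Equivalently, the generating function of (a_k) is 1/(1 - x) and its square is 1/(1 - x)^2 = sum_{k>=0} 1(k + 1) x^k.
For k = 68: 1 * 69 = 69.

69


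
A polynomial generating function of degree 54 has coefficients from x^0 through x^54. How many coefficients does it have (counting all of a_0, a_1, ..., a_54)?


A polynomial of degree 54 takes the form a_0 + a_1 x + ... + a_54 x^54.
The number of coefficients is 54 + 1 = 55.

55


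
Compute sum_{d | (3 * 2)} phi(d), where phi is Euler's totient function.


First, 3 * 2 = 6. One classical identity is sum_{d | n} phi(d) = n (each k in [1, n] has a unique gcd with n, and among the k's with gcd(k, n) = n/d there are phi(d) of them). So the sum equals 6. We also verify directly:
Divisors of 6: 1, 2, 3, 6.
phi values: 1, 1, 2, 2.
Sum = 6.

6


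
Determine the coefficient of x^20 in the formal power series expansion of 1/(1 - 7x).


The geometric series identity gives 1/(1 - c x) = sum_{k>=0} c^k x^k, so the coefficient of x^k is c^k.
Here c = 7 and k = 20.
Computing: 7^20 = 79792266297612001

79792266297612001


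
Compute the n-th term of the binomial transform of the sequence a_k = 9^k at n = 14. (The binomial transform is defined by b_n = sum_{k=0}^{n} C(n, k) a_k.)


With a_k = 9^k, b_n = sum_{k=0}^{n} C(n, k) 9^k = (1 + 9)^n by the binomial theorem.
For n = 14: (1 + 9)^14 = 10^14 = 100000000000000.

100000000000000


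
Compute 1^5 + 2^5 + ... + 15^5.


This power sum has a closed form given by Faulhaber's formula
sum_{k=1}^{m} k^p = (1 / (p + 1)) * sum_{j=0}^{p} C(p + 1, j) B_j m^(p + 1 - j),
but for small m direct computation is fastest:
1 + 32 + 243 + 1024 + 3125 + 7776 + 16807 + 32768 + 59049 + 100000 + 161051 + 248832 + 371293 + 537824 + 759375 = 2299200.

2299200


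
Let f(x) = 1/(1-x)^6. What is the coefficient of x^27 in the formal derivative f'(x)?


Differentiate: d/dx [ 1/(1-x)^r ] = r / (1-x)^(r+1).
Here r = 6, so f'(x) = 6 / (1-x)^7.
The expansion of 1/(1-x)^(r+1) has coefficient of x^n equal to C(n+r, r).
So the coefficient of x^27 in f'(x) is
6 * C(33, 6) = 6 * 1107568 = 6645408

6645408


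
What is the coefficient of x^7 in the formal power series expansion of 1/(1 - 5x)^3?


The general identity 1/(1 - c x)^r = sum_{k>=0} c^k C(k + r - 1, r - 1) x^k follows by substituting y = c x into 1/(1 - y)^r = sum_{k>=0} C(k + r - 1, r - 1) y^k.
For c = 5, r = 3, k = 7:
5^7 * C(9, 2) = 78125 * 36 = 2812500.

2812500


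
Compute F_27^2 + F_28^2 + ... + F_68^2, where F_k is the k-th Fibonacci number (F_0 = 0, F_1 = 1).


There is a standard identity sum_{k=0}^{N} F_k^2 = F_N * F_{N+1} (proved inductively from the telescoping relation F_k^2 = F_k F_{k+1} - F_{k-1} F_k). Then
sum_{k=27}^{68} F_k^2 = F_68 F_69 - F_26 F_27.
Computing: F_68 = 72723460248141, F_69 = 117669030460994, F_26 = 121393, F_27 = 196418.
Sum = 72723460248141 * 117669030460994 - 121393 * 196418 = 8557299059167389583017741880.

8557299059167389583017741880


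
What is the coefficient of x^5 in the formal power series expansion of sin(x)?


The Maclaurin series is sin(t) = sum_{k>=0} (-1)^k t^(2k+1) / (2k+1)!, so substituting t = x, only odd powers of x are nonzero, with coefficient of x^(2k+1) equal to (-1)^k / (2k+1)!.
Write 5 = 2*2 + 1, giving the coefficient (-1)^2 / 5! = 1/120 = 1/120.

1/120


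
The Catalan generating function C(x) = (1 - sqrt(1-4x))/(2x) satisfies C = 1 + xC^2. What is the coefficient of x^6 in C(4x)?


Substituting x -> 4x scales the n-th coefficient by 4^n, so [x^6] C(4x) = 4^6 * C_6.
C_6 = C(2*6, 6)/(7) = 924/7 = 132.
So 4^6 * 132 = 4096 * 132 = 540672.

540672


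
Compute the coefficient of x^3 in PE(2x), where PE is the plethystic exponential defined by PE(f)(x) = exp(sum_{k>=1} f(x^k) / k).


With f(x) = 2x, the exponent is sum_{k>=1} 2 x^k / k = 2 * (-ln(1 - x)). Exponentiating:
PE(2x) = exp(-2 ln(1 - x)) = 1/(1 - x)^2.
By the negative binomial expansion, [x^n] 1/(1 - x)^2 = C(n + 1, 1).
For n = 3: C(4, 1) = 4.

4


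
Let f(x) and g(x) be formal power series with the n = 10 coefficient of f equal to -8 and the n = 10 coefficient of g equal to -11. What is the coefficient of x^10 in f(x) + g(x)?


Addition of formal power series is termwise.
The coefficient of x^10 in f + g = -8 + -11
= -19

-19


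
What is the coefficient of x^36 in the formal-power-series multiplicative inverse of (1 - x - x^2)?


Let the inverse be f(x) = sum_{k>=0} a_k x^k. From f(x) * (1 - x - x^2) = 1 and matching coefficients:
 x^0: a_0 = 1.
 x^1: a_1 - a_0 = 0, so a_1 = 1.
 x^k (k >= 2): a_k - a_{k-1} - a_{k-2} = 0, i.e. a_k = a_{k-1} + a_{k-2}.
This is the Fibonacci-type recurrence shifted so that a_0 = a_1 = 1.
Iterating: a_0=1, a_1=1, a_2=2, a_3=3, a_4=5, a_5=8, a_6=13, a_7=21, a_8=34, a_9=55, ...
a_36 = 24157817.

24157817


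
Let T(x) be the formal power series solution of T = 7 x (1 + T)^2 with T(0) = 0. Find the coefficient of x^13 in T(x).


Apply the Lagrange inversion formula: if T = 7 x * phi(T) with phi(t) = (1 + t)^2, then [x^n] T = 7^n * (1/n) [t^(n-1)] phi(t)^n = 7^n * (1/n) [t^(n-1)] (1 + t)^(2n) = 7^n * (1/n) C(2n, n-1).
Using the identity C(2n, n-1) = C(2n, n) * n / (n+1), the unscaled factor equals C(2n, n) / (n+1) = C_n, the n-th Catalan number.
For n = 13: C_13 = C(26, 13) / 14 = 10400600/14 = 742900.
With the 7^13 = 96889010407 factor, the coefficient is 96889010407 * 742900 = 71978845831360300.

71978845831360300


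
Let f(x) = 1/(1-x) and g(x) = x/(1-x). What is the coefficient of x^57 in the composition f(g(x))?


First simplify the composition: f(g(x)) = 1/(1 - x/(1-x)) = (1-x)/((1-x) - x) = (1-x)/(1-2x).
Now extract the coefficient. Write (1-x)/(1-2x) = 1/(1-2x) - x/(1-2x).
The coefficient of x^n in 1/(1-2x) is 2^n, and in x/(1-2x) is 2^(n-1) (for n >= 1).
So the coefficient of x^57 is 2^57 - 2^56 = 144115188075855872 - 72057594037927936 = 72057594037927936.

72057594037927936


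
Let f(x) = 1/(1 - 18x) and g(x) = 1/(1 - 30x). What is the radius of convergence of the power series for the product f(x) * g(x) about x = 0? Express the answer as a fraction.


The radius of 1/(1 - 18x) is 1/18 (nearest singularity at x = 1/18), and the radius of 1/(1 - 30x) is 1/30.
The product f(x)*g(x) = 1/((1 - 18x)(1 - 30x)) has singularities at both 1/18 and 1/30, so its radius of convergence is the distance to the nearest one:
min(1/18, 1/30) = 1/30.

1/30


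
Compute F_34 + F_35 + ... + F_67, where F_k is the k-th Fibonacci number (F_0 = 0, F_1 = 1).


Use the identity sum_{k=0}^{N} F_k = F_{N+2} - 1 (which follows from F_{k+2} - F_{k+1} = F_k). Then
sum_{k=34}^{67} F_k = (F_{69} - 1) - (F_{35} - 1) = F_{69} - F_{35}.
Computing: F_{69} = 117669030460994, F_{35} = 9227465, so
Sum = 117669030460994 - 9227465 = 117669021233529.

117669021233529


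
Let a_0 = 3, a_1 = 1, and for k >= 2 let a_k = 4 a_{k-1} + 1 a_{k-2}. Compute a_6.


Iterating the recurrence forward:
a_0 = 3
a_1 = 1
a_2 = 4*1 + 1*3 = 7
a_3 = 4*7 + 1*1 = 29
a_4 = 4*29 + 1*7 = 123
a_5 = 4*123 + 1*29 = 521
a_6 = 4*521 + 1*123 = 2207
So a_6 = 2207.

2207


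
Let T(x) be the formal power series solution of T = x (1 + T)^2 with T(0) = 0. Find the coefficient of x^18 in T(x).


Apply the Lagrange inversion formula: if T = x * phi(T) with phi(t) = (1 + t)^2, then [x^n] T = (1/n) [t^(n-1)] phi(t)^n = (1/n) [t^(n-1)] (1 + t)^(2n) = (1/n) C(2n, n-1).
Using the identity C(2n, n-1) = C(2n, n) * n / (n+1), the unscaled factor equals C(2n, n) / (n+1) = C_n, the n-th Catalan number.
For n = 18: C_18 = C(36, 18) / 19 = 9075135300/19 = 477638700 = 477638700.

477638700


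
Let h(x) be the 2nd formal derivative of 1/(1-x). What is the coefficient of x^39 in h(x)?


Differentiating 2 times: d^2/dx^2 [1/(1-x)] = 2!/(1-x)^3.
The expansion 1/(1-x)^3 = sum_{k>=0} C(k+2, 2) x^k, so the coefficient of x^n in 2!/(1-x)^3 is 2! * C(n+2, 2).
For n = 39: 2 * C(41, 2) = 2 * 820 = 1640

1640


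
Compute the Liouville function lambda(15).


The Liouville function is lambda(k) = (-1)^Omega(k), where Omega(k) counts the prime factors of k with multiplicity.
Factoring: 15 = 3 * 5, so Omega(15) = 2.
lambda(15) = (-1)^2 = 1.

1


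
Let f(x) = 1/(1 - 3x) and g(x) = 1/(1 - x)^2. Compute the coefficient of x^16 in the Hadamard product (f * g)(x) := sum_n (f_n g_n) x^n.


f has coefficients f_k = 3^k. For g = 1/(1 - x)^2 the coefficient is g_k = C(k + 1, 1) = k + 1. The Hadamard coefficient is (f * g)_k = 3^k * (k + 1).
For k = 16: 3^16 * 17 = 43046721 * 17 = 731794257.

731794257


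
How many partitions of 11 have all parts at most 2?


Using the generating function (1-x)^(-1)(1-x^2)^(-1),
the coefficient of x^11 counts these restricted partitions.
Result = 6

6


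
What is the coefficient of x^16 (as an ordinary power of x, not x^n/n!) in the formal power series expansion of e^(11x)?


The exponential series is e^y = sum_{k>=0} y^k / k!. Substituting y = 11x gives
e^(11x) = sum_{k>=0} 11^k x^k / k!.
So the coefficient of x^n is a^n/n! with a = 11, n = 16:
11^16 / 16! = 45949729863572161/20922789888000 = 4177248169415651/1902071808000

4177248169415651/1902071808000


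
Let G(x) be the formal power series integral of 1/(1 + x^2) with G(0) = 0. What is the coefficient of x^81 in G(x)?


1/(1 + x^2) = sum_{j>=0} (-1)^j x^(2j). Integrating termwise with G(0) = 0:
G(x) = sum_{j>=0} (-1)^j x^(2j+1) / (2j+1) = arctan(x).
Only odd powers are nonzero. For x^81 write 81 = 2*40 + 1, giving
(-1)^40 / 81 = 1/81 = 1/81.

1/81
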